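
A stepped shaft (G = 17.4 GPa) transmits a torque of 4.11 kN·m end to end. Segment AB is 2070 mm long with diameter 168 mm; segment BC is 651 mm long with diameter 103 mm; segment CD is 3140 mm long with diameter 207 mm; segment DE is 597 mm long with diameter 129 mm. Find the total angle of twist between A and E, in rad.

J_AB = π(0.168)⁴/32 = 7.82×10^-5 m⁴; J_BC = π(0.103)⁴/32 = 1.10×10^-5 m⁴; J_CD = π(0.207)⁴/32 = 1.80×10^-4 m⁴; J_DE = π(0.129)⁴/32 = 2.72×10^-5 m⁴.
θ = (T/G)·Σ L_i/J_i = (4110/17.4×10⁹)·(2.07/7.82×10^-5 + 0.651/1.10×10^-5 + 3.14/1.80×10^-4 + 0.597/2.72×10^-5) = 0.02947 rad.

0.0295 rad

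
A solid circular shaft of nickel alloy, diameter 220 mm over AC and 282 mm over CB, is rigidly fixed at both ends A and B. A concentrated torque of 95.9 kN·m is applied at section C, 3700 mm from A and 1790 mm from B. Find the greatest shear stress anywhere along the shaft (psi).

Compatibility: T_A·a/J_AC = T_B·b/J_CB with T_A + T_B = T₀.
J_AC = 2.30×10^-4 m⁴, J_CB = 6.21×10^-4 m⁴, so T_A = T₀·(J_AC/a)/((J_AC/a)+(J_CB/b)) = 14570 N·m, T_B = 81330 N·m.
τ in each portion: τ_AC = 6.97×10^6 Pa, τ_CB = 1.85×10^7 Pa; maximum is in CB.
τ_max = T_CB·r/J = 81330·0.141/6.21×10^-4 = 1.847×10^7 Pa.

2680 psi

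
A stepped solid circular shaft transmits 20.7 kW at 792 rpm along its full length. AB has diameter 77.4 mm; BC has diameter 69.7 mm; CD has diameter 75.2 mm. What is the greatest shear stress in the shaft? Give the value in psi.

ω = 2π·792/60 = 82.94 rad/s, so T = P/ω = 20.7×10³ / 82.94 = 249.6 N·m.
Under the same torque, τ_max = 16T/(πd³) is largest where d is smallest — segment BC (d = 69.7 mm).
τ_max = 16·249.6/(π·(0.0697)³) = 3.754×10^6 Pa.

544 psi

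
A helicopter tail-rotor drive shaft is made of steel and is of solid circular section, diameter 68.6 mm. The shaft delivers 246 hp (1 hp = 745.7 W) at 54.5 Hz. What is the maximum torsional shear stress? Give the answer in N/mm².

8.45 N/mm²

ω = 2π·54.5 = 342.4 rad/s, so T = P/ω = 246×745.7 / 342.4 = 535.7 N·m.
J = πd⁴/32 = π(0.0686)⁴/32 = 2.174×10^-6 m⁴.
τ_max = T·r/J = 535.7 × 0.0343 / 2.174×10^-6 = 8.451×10^6 Pa.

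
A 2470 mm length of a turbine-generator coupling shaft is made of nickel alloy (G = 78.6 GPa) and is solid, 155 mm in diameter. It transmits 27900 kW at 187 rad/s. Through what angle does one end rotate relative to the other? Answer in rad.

0.0827 rad

ω = 187 rad/s, so T = P/ω = 27900×10³ / 187.0 = 149200 N·m.
J = πd⁴/32 = π(0.155)⁴/32 = 5.667×10^-5 m⁴.
θ = T·L/(G·J) = 149200 × 2.47 / (78.6×10⁹ × 5.667×10^-5) = 0.08274 rad.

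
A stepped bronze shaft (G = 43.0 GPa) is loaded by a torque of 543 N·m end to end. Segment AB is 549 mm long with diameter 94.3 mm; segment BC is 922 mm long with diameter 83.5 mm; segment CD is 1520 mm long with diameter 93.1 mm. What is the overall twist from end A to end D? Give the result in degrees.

J_AB = π(0.0943)⁴/32 = 7.76×10^-6 m⁴; J_BC = π(0.0835)⁴/32 = 4.77×10^-6 m⁴; J_CD = π(0.0931)⁴/32 = 7.38×10^-6 m⁴.
θ = (T/G)·Σ L_i/J_i = (543.0/43.0×10⁹)·(0.549/7.76×10^-6 + 0.922/4.77×10^-6 + 1.52/7.38×10^-6) = 5.935×10^-3 rad.

0.340°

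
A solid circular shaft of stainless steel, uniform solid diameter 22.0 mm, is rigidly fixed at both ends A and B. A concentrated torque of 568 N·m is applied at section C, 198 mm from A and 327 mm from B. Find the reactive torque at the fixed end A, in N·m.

With uniform GJ and both ends fixed, compatibility θ_AC = θ_CB gives T_A·a = T_B·b, together with T_A + T_B = T₀.
T_A = T₀·b/(a+b) = 568.0·327/525.0 = 353.8 N·m; T_B = 214.2 N·m.

354 N·m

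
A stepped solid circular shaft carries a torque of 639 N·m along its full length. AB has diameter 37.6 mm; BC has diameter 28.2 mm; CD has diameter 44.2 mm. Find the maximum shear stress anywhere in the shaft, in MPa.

Under the same torque, τ_max = 16T/(πd³) is largest where d is smallest — segment BC (d = 28.2 mm).
τ_max = 16·639.0/(π·(0.0282)³) = 1.451×10^8 Pa.

145 MPa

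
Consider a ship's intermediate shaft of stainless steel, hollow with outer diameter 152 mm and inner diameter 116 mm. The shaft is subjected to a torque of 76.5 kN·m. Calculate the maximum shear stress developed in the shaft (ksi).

J = π(d_o⁴ − d_i⁴)/32 = π(0.152⁴ − 0.116⁴)/32 = 3.463×10^-5 m⁴.
τ_max = T·r/J = 76500 × 0.0760 / 3.463×10^-5 = 1.679×10^8 Pa.

24.4 ksi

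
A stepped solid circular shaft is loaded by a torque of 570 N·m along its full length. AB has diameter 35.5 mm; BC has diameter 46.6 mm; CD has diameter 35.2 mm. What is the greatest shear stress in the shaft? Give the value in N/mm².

Under the same torque, τ_max = 16T/(πd³) is largest where d is smallest — segment CD (d = 35.2 mm).
τ_max = 16·570.0/(π·(0.0352)³) = 6.656×10^7 Pa.

66.6 N/mm²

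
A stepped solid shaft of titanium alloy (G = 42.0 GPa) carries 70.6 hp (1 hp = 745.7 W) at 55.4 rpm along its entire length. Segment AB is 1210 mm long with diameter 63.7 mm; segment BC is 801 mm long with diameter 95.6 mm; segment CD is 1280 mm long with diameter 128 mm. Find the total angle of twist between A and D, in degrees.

ω = 2π·55.4/60 = 5.801 rad/s, so T = P/ω = 70.6×745.7 / 5.801 = 9075 N·m.
J_AB = π(0.0637)⁴/32 = 1.62×10^-6 m⁴; J_BC = π(0.0956)⁴/32 = 8.20×10^-6 m⁴; J_CD = π(0.128)⁴/32 = 2.64×10^-5 m⁴.
θ = (T/G)·Σ L_i/J_i = (9075/42.0×10⁹)·(1.21/1.62×10^-6 + 0.801/8.20×10^-6 + 1.28/2.64×10^-5) = 0.1933 rad.

11.1°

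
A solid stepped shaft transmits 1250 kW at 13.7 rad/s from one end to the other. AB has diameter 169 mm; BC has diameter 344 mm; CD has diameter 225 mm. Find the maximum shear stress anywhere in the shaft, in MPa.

96.3 MPa

ω = 13.7 rad/s, so T = P/ω = 1250×10³ / 13.70 = 91240 N·m.
Under the same torque, τ_max = 16T/(πd³) is largest where d is smallest — segment AB (d = 169 mm).
τ_max = 16·91240/(π·(0.169)³) = 9.627×10^7 Pa.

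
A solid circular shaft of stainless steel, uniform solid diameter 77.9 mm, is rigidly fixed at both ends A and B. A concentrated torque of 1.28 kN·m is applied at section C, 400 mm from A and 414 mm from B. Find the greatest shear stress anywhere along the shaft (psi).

With uniform GJ and both ends fixed, compatibility θ_AC = θ_CB gives T_A·a = T_B·b, together with T_A + T_B = T₀.
T_A = T₀·b/(a+b) = 1280·414/814.0 = 651.0 N·m; T_B = 629.0 N·m.
τ in each portion: τ_AC = 7.01×10^6 Pa, τ_CB = 6.78×10^6 Pa; maximum is in AC.
τ_max = T_AC·r/J = 651.0·0.0390/3.62×10^-6 = 7.014×10^6 Pa.

1020 psi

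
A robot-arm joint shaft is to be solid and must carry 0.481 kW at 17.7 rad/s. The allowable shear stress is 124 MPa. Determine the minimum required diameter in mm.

10.4 mm

ω = 17.7 rad/s, so T = P/ω = 0.481×10³ / 17.70 = 27.18 N·m.
For a solid shaft τ_max = 16T/(πd³), so d = (16T/(π τ_allow))^(1/3) = (16·27.18/(π·1.24×10^8))^(1/3) = 0.01037 m.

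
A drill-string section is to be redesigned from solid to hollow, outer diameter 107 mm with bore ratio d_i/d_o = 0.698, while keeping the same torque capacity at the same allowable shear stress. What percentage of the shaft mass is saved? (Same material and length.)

Equal τ_max and T ⇒ the solid shaft needs d_s³ = d_o³(1−k⁴), so d_s = 107·(1−0.698⁴)^(1/3) = 97.76 mm.
Area ratio A_h/A_s = d_o²(1−k²)/d_s² = (1−k²)/(1−k⁴)^(2/3) = 0.6143.
Mass saving = 1 − 0.6143 = 38.6 %.

38.6 %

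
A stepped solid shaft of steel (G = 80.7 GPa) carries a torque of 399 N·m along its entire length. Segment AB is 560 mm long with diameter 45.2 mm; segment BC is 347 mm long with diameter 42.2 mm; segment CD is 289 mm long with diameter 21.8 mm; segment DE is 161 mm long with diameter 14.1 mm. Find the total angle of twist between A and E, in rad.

J_AB = π(0.0452)⁴/32 = 4.10×10^-7 m⁴; J_BC = π(0.0422)⁴/32 = 3.11×10^-7 m⁴; J_CD = π(0.0218)⁴/32 = 2.22×10^-8 m⁴; J_DE = π(0.0141)⁴/32 = 3.88×10^-9 m⁴.
θ = (T/G)·Σ L_i/J_i = (399.0/80.7×10⁹)·(0.560/4.10×10^-7 + 0.347/3.11×10^-7 + 0.289/2.22×10^-8 + 0.161/3.88×10^-9) = 0.2818 rad.

0.282 rad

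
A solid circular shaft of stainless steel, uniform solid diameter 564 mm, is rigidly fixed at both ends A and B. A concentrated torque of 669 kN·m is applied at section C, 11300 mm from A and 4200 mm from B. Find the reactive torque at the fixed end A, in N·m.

With uniform GJ and both ends fixed, compatibility θ_AC = θ_CB gives T_A·a = T_B·b, together with T_A + T_B = T₀.
T_A = T₀·b/(a+b) = 669000·4200/15500 = 181300 N·m; T_B = 487700 N·m.

181000 N·m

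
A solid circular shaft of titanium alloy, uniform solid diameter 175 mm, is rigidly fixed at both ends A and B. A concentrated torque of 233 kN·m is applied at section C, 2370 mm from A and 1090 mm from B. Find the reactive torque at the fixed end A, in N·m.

With uniform GJ and both ends fixed, compatibility θ_AC = θ_CB gives T_A·a = T_B·b, together with T_A + T_B = T₀.
T_A = T₀·b/(a+b) = 233000·1090/3460 = 73400 N·m; T_B = 159600 N·m.

73400 N·m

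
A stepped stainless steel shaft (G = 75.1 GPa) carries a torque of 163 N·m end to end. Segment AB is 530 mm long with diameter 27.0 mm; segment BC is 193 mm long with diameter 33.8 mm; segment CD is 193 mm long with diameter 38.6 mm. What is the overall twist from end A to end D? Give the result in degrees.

1.56°

J_AB = π(0.0270)⁴/32 = 5.22×10^-8 m⁴; J_BC = π(0.0338)⁴/32 = 1.28×10^-7 m⁴; J_CD = π(0.0386)⁴/32 = 2.18×10^-7 m⁴.
θ = (T/G)·Σ L_i/J_i = (163.0/75.1×10⁹)·(0.530/5.22×10^-8 + 0.193/1.28×10^-7 + 0.193/2.18×10^-7) = 0.02724 rad.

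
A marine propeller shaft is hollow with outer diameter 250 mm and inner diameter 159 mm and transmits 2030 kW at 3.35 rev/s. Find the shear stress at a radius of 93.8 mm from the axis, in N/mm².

28.2 N/mm²

ω = 2π·3.35 = 21.05 rad/s, so T = P/ω = 2030×10³ / 21.05 = 96440 N·m.
J = π(d_o⁴ − d_i⁴)/32 = π(0.250⁴ − 0.159⁴)/32 = 3.207×10^-4 m⁴.
Shear stress varies linearly with radius: τ = T·r/J = 96440 × 0.0938 / 3.207×10^-4 = 2.820×10^7 Pa.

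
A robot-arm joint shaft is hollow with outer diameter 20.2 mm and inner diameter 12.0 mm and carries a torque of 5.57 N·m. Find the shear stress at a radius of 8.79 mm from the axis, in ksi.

J = π(d_o⁴ − d_i⁴)/32 = π(0.0202⁴ − 0.0120⁴)/32 = 1.431×10^-8 m⁴.
Shear stress varies linearly with radius: τ = T·r/J = 5.570 × 0.00879 / 1.431×10^-8 = 3.421×10^6 Pa.

0.496 ksi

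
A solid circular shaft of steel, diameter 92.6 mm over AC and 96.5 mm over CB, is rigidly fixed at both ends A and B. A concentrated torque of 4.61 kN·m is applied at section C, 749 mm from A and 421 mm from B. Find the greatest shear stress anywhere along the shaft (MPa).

Compatibility: T_A·a/J_AC = T_B·b/J_CB with T_A + T_B = T₀.
J_AC = 7.22×10^-6 m⁴, J_CB = 8.51×10^-6 m⁴, so T_A = T₀·(J_AC/a)/((J_AC/a)+(J_CB/b)) = 1488 N·m, T_B = 3122 N·m.
τ in each portion: τ_AC = 9.54×10^6 Pa, τ_CB = 1.77×10^7 Pa; maximum is in CB.
τ_max = T_CB·r/J = 3122·0.0483/8.51×10^-6 = 1.769×10^7 Pa.

17.7 MPa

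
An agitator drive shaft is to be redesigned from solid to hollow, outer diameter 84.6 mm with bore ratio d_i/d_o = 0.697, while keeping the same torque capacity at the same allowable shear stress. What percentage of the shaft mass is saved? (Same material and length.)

Equal τ_max and T ⇒ the solid shaft needs d_s³ = d_o³(1−k⁴), so d_s = 84.6·(1−0.697⁴)^(1/3) = 77.34 mm.
Area ratio A_h/A_s = d_o²(1−k²)/d_s² = (1−k²)/(1−k⁴)^(2/3) = 0.6153.
Mass saving = 1 − 0.6153 = 38.5 %.

38.5 %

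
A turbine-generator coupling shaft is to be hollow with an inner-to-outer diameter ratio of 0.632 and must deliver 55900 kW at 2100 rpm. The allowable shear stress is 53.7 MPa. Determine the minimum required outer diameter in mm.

306 mm

ω = 2π·2100/60 = 219.9 rad/s, so T = P/ω = 55900×10³ / 219.9 = 254200 N·m.
For a hollow shaft with d_i/d_o = 0.632: τ_max = 16T/(π d_o³ (1−k⁴)), so d_o = [16T/(π τ_allow (1−k⁴))]^(1/3) = [16·254200/(π·5.37×10^7·0.8405)]^(1/3) = 0.3061 m.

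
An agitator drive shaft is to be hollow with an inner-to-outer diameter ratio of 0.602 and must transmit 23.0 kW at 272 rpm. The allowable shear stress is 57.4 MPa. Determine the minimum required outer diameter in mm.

ω = 2π·272/60 = 28.48 rad/s, so T = P/ω = 23.0×10³ / 28.48 = 807.5 N·m.
For a hollow shaft with d_i/d_o = 0.602: τ_max = 16T/(π d_o³ (1−k⁴)), so d_o = [16T/(π τ_allow (1−k⁴))]^(1/3) = [16·807.5/(π·5.74×10^7·0.8687)]^(1/3) = 0.04353 m.

43.5 mm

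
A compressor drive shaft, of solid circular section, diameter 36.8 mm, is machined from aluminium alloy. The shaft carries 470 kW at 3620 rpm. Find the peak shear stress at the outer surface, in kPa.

ω = 2π·3620/60 = 379.1 rad/s, so T = P/ω = 470×10³ / 379.1 = 1240 N·m.
J = πd⁴/32 = π(0.0368)⁴/32 = 1.800×10^-7 m⁴.
τ_max = T·r/J = 1240 × 0.0184 / 1.800×10^-7 = 1.267×10^8 Pa.

127000 kPa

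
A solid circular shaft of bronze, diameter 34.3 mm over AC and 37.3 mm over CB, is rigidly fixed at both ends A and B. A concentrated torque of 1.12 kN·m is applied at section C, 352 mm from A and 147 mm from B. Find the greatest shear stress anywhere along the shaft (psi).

12300 psi

Compatibility: T_A·a/J_AC = T_B·b/J_CB with T_A + T_B = T₀.
J_AC = 1.36×10^-7 m⁴, J_CB = 1.90×10^-7 m⁴, so T_A = T₀·(J_AC/a)/((J_AC/a)+(J_CB/b)) = 257.5 N·m, T_B = 862.5 N·m.
τ in each portion: τ_AC = 3.25×10^7 Pa, τ_CB = 8.46×10^7 Pa; maximum is in CB.
τ_max = T_CB·r/J = 862.5·0.0186/1.90×10^-7 = 8.464×10^7 Pa.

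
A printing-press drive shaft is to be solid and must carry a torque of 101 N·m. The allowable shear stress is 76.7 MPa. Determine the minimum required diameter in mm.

For a solid shaft τ_max = 16T/(πd³), so d = (16T/(π τ_allow))^(1/3) = (16·101.0/(π·7.67×10^7))^(1/3) = 0.01886 m.

18.9 mm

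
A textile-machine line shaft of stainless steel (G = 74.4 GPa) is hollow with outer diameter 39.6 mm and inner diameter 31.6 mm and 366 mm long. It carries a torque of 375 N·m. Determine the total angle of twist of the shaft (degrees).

J = π(d_o⁴ − d_i⁴)/32 = π(0.0396⁴ − 0.0316⁴)/32 = 1.435×10^-7 m⁴.
θ = T·L/(G·J) = 375.0 × 0.366 / (74.4×10⁹ × 1.435×10^-7) = 0.01285 rad.

0.736°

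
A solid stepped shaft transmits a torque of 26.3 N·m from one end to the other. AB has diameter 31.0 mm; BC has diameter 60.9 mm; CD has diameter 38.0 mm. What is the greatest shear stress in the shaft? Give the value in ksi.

0.652 ksi

Under the same torque, τ_max = 16T/(πd³) is largest where d is smallest — segment AB (d = 31.0 mm).
τ_max = 16·26.30/(π·(0.0310)³) = 4.496×10^6 Pa.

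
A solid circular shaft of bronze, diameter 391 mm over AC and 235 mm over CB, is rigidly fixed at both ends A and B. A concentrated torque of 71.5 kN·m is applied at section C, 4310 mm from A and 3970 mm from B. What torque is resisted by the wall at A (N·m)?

Compatibility: T_A·a/J_AC = T_B·b/J_CB with T_A + T_B = T₀.
J_AC = 2.29×10^-3 m⁴, J_CB = 2.99×10^-4 m⁴, so T_A = T₀·(J_AC/a)/((J_AC/a)+(J_CB/b)) = 62630 N·m, T_B = 8872 N·m.

62600 N·m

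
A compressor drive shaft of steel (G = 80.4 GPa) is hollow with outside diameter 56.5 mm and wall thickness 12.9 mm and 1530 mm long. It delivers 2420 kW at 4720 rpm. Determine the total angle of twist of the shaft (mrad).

102 mrad

ω = 2π·4720/60 = 494.3 rad/s, so T = P/ω = 2420×10³ / 494.3 = 4896 N·m.
J = π(d_o⁴ − d_i⁴)/32 = π(0.0565⁴ − 0.0307⁴)/32 = 9.132×10^-7 m⁴.
θ = T·L/(G·J) = 4896 × 1.53 / (80.4×10⁹ × 9.132×10^-7) = 0.1020 rad.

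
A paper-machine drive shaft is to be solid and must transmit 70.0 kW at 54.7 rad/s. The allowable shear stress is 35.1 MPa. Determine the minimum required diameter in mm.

57.1 mm

ω = 54.7 rad/s, so T = P/ω = 70.0×10³ / 54.70 = 1280 N·m.
For a solid shaft τ_max = 16T/(πd³), so d = (16T/(π τ_allow))^(1/3) = (16·1280/(π·3.51×10^7))^(1/3) = 0.05705 m.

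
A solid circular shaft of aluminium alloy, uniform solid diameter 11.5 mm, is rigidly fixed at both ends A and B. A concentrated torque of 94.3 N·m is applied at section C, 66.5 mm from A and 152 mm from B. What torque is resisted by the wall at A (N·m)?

65.6 N·m

With uniform GJ and both ends fixed, compatibility θ_AC = θ_CB gives T_A·a = T_B·b, together with T_A + T_B = T₀.
T_A = T₀·b/(a+b) = 94.30·152/218.5 = 65.60 N·m; T_B = 28.70 N·m.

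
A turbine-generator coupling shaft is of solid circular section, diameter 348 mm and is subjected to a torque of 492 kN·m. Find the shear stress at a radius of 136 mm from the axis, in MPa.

J = πd⁴/32 = π(0.348)⁴/32 = 1.440×10^-3 m⁴.
Shear stress varies linearly with radius: τ = T·r/J = 492000 × 0.136 / 1.440×10^-3 = 4.647×10^7 Pa.

46.5 MPa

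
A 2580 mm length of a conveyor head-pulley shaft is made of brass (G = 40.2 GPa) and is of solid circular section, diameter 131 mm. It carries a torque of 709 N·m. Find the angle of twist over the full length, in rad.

J = πd⁴/32 = π(0.131)⁴/32 = 2.891×10^-5 m⁴.
θ = T·L/(G·J) = 709.0 × 2.58 / (40.2×10⁹ × 2.891×10^-5) = 1.574×10^-3 rad.

0.00157 rad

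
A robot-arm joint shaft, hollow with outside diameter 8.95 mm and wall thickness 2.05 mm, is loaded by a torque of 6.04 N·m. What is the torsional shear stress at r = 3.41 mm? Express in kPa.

35800 kPa

J = π(d_o⁴ − d_i⁴)/32 = π(0.00895⁴ − 0.00485⁴)/32 = 5.756×10^-10 m⁴.
Shear stress varies linearly with radius: τ = T·r/J = 6.040 × 0.00341 / 5.756×10^-10 = 3.578×10^7 Pa.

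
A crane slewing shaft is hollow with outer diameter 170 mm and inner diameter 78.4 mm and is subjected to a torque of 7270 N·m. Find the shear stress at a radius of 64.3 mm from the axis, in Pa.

J = π(d_o⁴ − d_i⁴)/32 = π(0.170⁴ − 0.0784⁴)/32 = 7.829×10^-5 m⁴.
Shear stress varies linearly with radius: τ = T·r/J = 7270 × 0.0643 / 7.829×10^-5 = 5.971×10^6 Pa.

5.97e6 Pa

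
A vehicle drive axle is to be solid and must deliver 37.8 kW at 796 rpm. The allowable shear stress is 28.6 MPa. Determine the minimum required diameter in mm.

43.2 mm

ω = 2π·796/60 = 83.36 rad/s, so T = P/ω = 37.8×10³ / 83.36 = 453.5 N·m.
For a solid shaft τ_max = 16T/(πd³), so d = (16T/(π τ_allow))^(1/3) = (16·453.5/(π·2.86×10^7))^(1/3) = 0.04322 m.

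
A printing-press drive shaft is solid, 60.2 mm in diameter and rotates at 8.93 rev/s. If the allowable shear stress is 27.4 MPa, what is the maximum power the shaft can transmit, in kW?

65.9 kW

J = πd⁴/32 = π(0.0602)⁴/32 = 1.289×10^-6 m⁴.
T_max = τ_allow·J/r = 2.74×10^7 × 1.289×10^-6 / 0.0301 = 1174 N·m.
ω = 2π·8.93 = 56.11 rad/s, so P_max = T_max·ω = 6.586×10^4 W.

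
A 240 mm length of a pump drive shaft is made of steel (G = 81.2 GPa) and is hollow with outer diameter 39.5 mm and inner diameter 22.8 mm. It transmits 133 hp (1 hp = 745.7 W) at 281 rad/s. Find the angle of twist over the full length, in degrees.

ω = 281 rad/s, so T = P/ω = 133×745.7 / 281.0 = 352.9 N·m.
J = π(d_o⁴ − d_i⁴)/32 = π(0.0395⁴ − 0.0228⁴)/32 = 2.125×10^-7 m⁴.
θ = T·L/(G·J) = 352.9 × 0.240 / (81.2×10⁹ × 2.125×10^-7) = 4.910×10^-3 rad.

0.281°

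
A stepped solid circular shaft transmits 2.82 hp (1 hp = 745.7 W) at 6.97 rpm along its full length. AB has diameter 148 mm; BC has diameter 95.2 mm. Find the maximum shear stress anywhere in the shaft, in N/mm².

ω = 2π·6.97/60 = 0.7299 rad/s, so T = P/ω = 2.82×745.7 / 0.7299 = 2881 N·m.
Under the same torque, τ_max = 16T/(πd³) is largest where d is smallest — segment BC (d = 95.2 mm).
τ_max = 16·2881/(π·(0.0952)³) = 1.701×10^7 Pa.

17.0 N/mm²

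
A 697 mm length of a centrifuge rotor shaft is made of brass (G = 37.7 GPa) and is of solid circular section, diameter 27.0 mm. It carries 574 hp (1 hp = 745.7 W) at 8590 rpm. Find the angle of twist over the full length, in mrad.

169 mrad

ω = 2π·8590/60 = 899.5 rad/s, so T = P/ω = 574×745.7 / 899.5 = 475.8 N·m.
J = πd⁴/32 = π(0.0270)⁴/32 = 5.217×10^-8 m⁴.
θ = T·L/(G·J) = 475.8 × 0.697 / (37.7×10⁹ × 5.217×10^-8) = 0.1686 rad.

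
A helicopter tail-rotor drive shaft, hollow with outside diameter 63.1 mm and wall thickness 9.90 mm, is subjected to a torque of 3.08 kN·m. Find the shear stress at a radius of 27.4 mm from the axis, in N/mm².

J = π(d_o⁴ − d_i⁴)/32 = π(0.0631⁴ − 0.0433⁴)/32 = 1.211×10^-6 m⁴.
Shear stress varies linearly with radius: τ = T·r/J = 3080 × 0.0274 / 1.211×10^-6 = 6.967×10^7 Pa.

69.7 N/mm²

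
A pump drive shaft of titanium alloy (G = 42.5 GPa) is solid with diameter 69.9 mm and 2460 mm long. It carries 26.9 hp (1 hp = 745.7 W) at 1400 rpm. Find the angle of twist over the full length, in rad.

0.00338 rad

ω = 2π·1400/60 = 146.6 rad/s, so T = P/ω = 26.9×745.7 / 146.6 = 136.8 N·m.
J = πd⁴/32 = π(0.0699)⁴/32 = 2.344×10^-6 m⁴.
θ = T·L/(G·J) = 136.8 × 2.46 / (42.5×10⁹ × 2.344×10^-6) = 3.379×10^-3 rad.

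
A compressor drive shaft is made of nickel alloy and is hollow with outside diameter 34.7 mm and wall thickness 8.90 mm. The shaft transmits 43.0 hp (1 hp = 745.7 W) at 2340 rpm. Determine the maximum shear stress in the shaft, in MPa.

ω = 2π·2340/60 = 245.0 rad/s, so T = P/ω = 43.0×745.7 / 245.0 = 130.9 N·m.
J = π(d_o⁴ − d_i⁴)/32 = π(0.0347⁴ − 0.0169⁴)/32 = 1.343×10^-7 m⁴.
τ_max = T·r/J = 130.9 × 0.0174 / 1.343×10^-7 = 1.690×10^7 Pa.

16.9 MPa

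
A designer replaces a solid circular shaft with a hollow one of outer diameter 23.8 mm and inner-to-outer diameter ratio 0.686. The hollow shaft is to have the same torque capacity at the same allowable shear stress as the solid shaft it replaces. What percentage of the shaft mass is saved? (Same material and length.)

Equal τ_max and T ⇒ the solid shaft needs d_s³ = d_o³(1−k⁴), so d_s = 23.8·(1−0.686⁴)^(1/3) = 21.89 mm.
Area ratio A_h/A_s = d_o²(1−k²)/d_s² = (1−k²)/(1−k⁴)^(2/3) = 0.6256.
Mass saving = 1 − 0.6256 = 37.4 %.

37.4 %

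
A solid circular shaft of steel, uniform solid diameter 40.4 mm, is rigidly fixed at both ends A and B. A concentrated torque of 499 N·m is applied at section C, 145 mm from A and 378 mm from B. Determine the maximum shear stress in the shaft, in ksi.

4.04 ksi

With uniform GJ and both ends fixed, compatibility θ_AC = θ_CB gives T_A·a = T_B·b, together with T_A + T_B = T₀.
T_A = T₀·b/(a+b) = 499.0·378/523.0 = 360.7 N·m; T_B = 138.3 N·m.
τ in each portion: τ_AC = 2.79×10^7 Pa, τ_CB = 1.07×10^7 Pa; maximum is in AC.
τ_max = T_AC·r/J = 360.7·0.0202/2.62×10^-7 = 2.786×10^7 Pa.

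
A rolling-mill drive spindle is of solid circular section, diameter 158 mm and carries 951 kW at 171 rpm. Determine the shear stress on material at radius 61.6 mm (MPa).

53.5 MPa

ω = 2π·171/60 = 17.91 rad/s, so T = P/ω = 951×10³ / 17.91 = 53110 N·m.
J = πd⁴/32 = π(0.158)⁴/32 = 6.118×10^-5 m⁴.
Shear stress varies linearly with radius: τ = T·r/J = 53110 × 0.0616 / 6.118×10^-5 = 5.347×10^7 Pa.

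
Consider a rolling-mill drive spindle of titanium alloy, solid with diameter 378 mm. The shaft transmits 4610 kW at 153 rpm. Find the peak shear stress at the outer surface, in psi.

3940 psi

ω = 2π·153/60 = 16.02 rad/s, so T = P/ω = 4610×10³ / 16.02 = 287700 N·m.
J = πd⁴/32 = π(0.378)⁴/32 = 2.004×10^-3 m⁴.
τ_max = T·r/J = 287700 × 0.189 / 2.004×10^-3 = 2.713×10^7 Pa.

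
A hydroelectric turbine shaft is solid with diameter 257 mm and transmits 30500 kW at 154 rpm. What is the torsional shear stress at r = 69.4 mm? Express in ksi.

44.4 ksi

ω = 2π·154/60 = 16.13 rad/s, so T = P/ω = 30500×10³ / 16.13 = 1.891e6 N·m.
J = πd⁴/32 = π(0.257)⁴/32 = 4.283×10^-4 m⁴.
Shear stress varies linearly with radius: τ = T·r/J = 1.891e6 × 0.0694 / 4.283×10^-4 = 3.065×10^8 Pa.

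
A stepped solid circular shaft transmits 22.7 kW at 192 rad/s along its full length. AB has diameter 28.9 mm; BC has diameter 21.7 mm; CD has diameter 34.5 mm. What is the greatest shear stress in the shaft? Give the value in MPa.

ω = 192 rad/s, so T = P/ω = 22.7×10³ / 192.0 = 118.2 N·m.
Under the same torque, τ_max = 16T/(πd³) is largest where d is smallest — segment BC (d = 21.7 mm).
τ_max = 16·118.2/(π·(0.0217)³) = 5.893×10^7 Pa.

58.9 MPa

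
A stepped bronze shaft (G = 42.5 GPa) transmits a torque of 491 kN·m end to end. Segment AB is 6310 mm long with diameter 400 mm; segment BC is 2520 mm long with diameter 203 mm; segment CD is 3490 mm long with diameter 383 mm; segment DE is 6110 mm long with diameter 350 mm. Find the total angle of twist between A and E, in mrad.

J_AB = π(0.400)⁴/32 = 2.51×10^-3 m⁴; J_BC = π(0.203)⁴/32 = 1.67×10^-4 m⁴; J_CD = π(0.383)⁴/32 = 2.11×10^-3 m⁴; J_DE = π(0.350)⁴/32 = 1.47×10^-3 m⁴.
θ = (T/G)·Σ L_i/J_i = (491000/42.5×10⁹)·(6.31/2.51×10^-3 + 2.52/1.67×10^-4 + 3.49/2.11×10^-3 + 6.11/1.47×10^-3) = 0.2706 rad.

271 mrad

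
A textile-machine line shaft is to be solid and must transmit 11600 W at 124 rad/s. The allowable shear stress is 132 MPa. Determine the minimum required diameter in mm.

15.3 mm

ω = 124 rad/s, so T = P/ω = 11600 / 124.0 = 93.55 N·m.
For a solid shaft τ_max = 16T/(πd³), so d = (16T/(π τ_allow))^(1/3) = (16·93.55/(π·1.32×10^8))^(1/3) = 0.01534 m.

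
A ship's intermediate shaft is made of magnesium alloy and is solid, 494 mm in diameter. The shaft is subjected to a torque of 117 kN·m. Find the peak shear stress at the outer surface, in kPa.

4940 kPa

J = πd⁴/32 = π(0.494)⁴/32 = 5.847×10^-3 m⁴.
τ_max = T·r/J = 117000 × 0.247 / 5.847×10^-3 = 4.943×10^6 Pa.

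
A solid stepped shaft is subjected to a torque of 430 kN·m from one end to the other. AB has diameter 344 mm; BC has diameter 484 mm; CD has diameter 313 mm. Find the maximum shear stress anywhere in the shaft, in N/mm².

Under the same torque, τ_max = 16T/(πd³) is largest where d is smallest — segment CD (d = 313 mm).
τ_max = 16·430000/(π·(0.313)³) = 7.142×10^7 Pa.

71.4 N/mm²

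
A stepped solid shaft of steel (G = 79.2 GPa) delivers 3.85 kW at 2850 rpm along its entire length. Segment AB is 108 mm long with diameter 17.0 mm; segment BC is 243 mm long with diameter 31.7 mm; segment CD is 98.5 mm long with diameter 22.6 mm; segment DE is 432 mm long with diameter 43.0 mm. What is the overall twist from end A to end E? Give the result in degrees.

ω = 2π·2850/60 = 298.5 rad/s, so T = P/ω = 3.85×10³ / 298.5 = 12.90 N·m.
J_AB = π(0.0170)⁴/32 = 8.20×10^-9 m⁴; J_BC = π(0.0317)⁴/32 = 9.91×10^-8 m⁴; J_CD = π(0.0226)⁴/32 = 2.56×10^-8 m⁴; J_DE = π(0.0430)⁴/32 = 3.36×10^-7 m⁴.
θ = (T/G)·Σ L_i/J_i = (12.90/79.2×10⁹)·(0.108/8.20×10^-9 + 0.243/9.91×10^-8 + 0.0985/2.56×10^-8 + 0.432/3.36×10^-7) = 3.381×10^-3 rad.

0.194°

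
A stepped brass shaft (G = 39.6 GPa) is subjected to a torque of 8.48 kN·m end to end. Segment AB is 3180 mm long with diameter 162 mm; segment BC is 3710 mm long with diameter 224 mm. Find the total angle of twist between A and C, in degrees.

0.761°

J_AB = π(0.162)⁴/32 = 6.76×10^-5 m⁴; J_BC = π(0.224)⁴/32 = 2.47×10^-4 m⁴.
θ = (T/G)·Σ L_i/J_i = (8480/39.6×10⁹)·(3.18/6.76×10^-5 + 3.71/2.47×10^-4) = 0.01329 rad.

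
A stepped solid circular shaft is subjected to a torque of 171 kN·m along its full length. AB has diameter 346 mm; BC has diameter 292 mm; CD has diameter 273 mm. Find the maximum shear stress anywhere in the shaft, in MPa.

Under the same torque, τ_max = 16T/(πd³) is largest where d is smallest — segment CD (d = 273 mm).
τ_max = 16·171000/(π·(0.273)³) = 4.280×10^7 Pa.

42.8 MPa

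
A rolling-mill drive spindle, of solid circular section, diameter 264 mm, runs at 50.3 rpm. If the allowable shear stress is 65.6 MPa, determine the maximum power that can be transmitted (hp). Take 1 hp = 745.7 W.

J = πd⁴/32 = π(0.264)⁴/32 = 4.769×10^-4 m⁴.
T_max = τ_allow·J/r = 6.56×10^7 × 4.769×10^-4 / 0.132 = 237000 N·m.
ω = 2π·50.3/60 = 5.267 rad/s, so P_max = T_max·ω = 1.248×10^6 W.

1670 hp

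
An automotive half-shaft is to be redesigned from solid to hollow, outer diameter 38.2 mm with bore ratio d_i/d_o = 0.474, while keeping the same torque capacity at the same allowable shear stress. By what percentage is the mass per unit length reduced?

19.7 %

Equal τ_max and T ⇒ the solid shaft needs d_s³ = d_o³(1−k⁴), so d_s = 38.2·(1−0.474⁴)^(1/3) = 37.55 mm.
Area ratio A_h/A_s = d_o²(1−k²)/d_s² = (1−k²)/(1−k⁴)^(2/3) = 0.8026.
Mass saving = 1 − 0.8026 = 19.7 %.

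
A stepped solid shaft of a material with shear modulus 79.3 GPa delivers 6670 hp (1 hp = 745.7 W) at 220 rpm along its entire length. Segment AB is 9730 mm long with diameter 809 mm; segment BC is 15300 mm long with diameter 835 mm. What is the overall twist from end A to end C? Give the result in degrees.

0.0861°

ω = 2π·220/60 = 23.04 rad/s, so T = P/ω = 6670×745.7 / 23.04 = 215900 N·m.
J_AB = π(0.809)⁴/32 = 0.0421 m⁴; J_BC = π(0.835)⁴/32 = 0.0477 m⁴.
θ = (T/G)·Σ L_i/J_i = (215900/79.3×10⁹)·(9.73/0.0421 + 15.3/0.0477) = 1.503×10^-3 rad.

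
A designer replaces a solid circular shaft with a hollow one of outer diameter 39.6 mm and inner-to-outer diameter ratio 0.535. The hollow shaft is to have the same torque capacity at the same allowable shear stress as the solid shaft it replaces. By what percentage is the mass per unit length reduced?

Equal τ_max and T ⇒ the solid shaft needs d_s³ = d_o³(1−k⁴), so d_s = 39.6·(1−0.535⁴)^(1/3) = 38.49 mm.
Area ratio A_h/A_s = d_o²(1−k²)/d_s² = (1−k²)/(1−k⁴)^(2/3) = 0.7556.
Mass saving = 1 − 0.7556 = 24.4 %.

24.4 %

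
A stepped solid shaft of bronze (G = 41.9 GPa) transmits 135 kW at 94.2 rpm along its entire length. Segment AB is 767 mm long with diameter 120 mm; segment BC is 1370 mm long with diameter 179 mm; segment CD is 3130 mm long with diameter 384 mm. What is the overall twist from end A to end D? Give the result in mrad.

17.2 mrad

ω = 2π·94.2/60 = 9.865 rad/s, so T = P/ω = 135×10³ / 9.865 = 13690 N·m.
J_AB = π(0.120)⁴/32 = 2.04×10^-5 m⁴; J_BC = π(0.179)⁴/32 = 1.01×10^-4 m⁴; J_CD = π(0.384)⁴/32 = 2.13×10^-3 m⁴.
θ = (T/G)·Σ L_i/J_i = (13690/41.9×10⁹)·(0.767/2.04×10^-5 + 1.37/1.01×10^-4 + 3.13/2.13×10^-3) = 0.01722 rad.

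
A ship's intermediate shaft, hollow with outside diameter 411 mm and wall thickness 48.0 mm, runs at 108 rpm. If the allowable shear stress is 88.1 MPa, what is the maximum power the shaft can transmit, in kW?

8900 kW

J = π(d_o⁴ − d_i⁴)/32 = π(0.411⁴ − 0.315⁴)/32 = 1.835×10^-3 m⁴.
T_max = τ_allow·J/r = 8.81×10^7 × 1.835×10^-3 / 0.205 = 786600 N·m.
ω = 2π·108/60 = 11.31 rad/s, so P_max = T_max·ω = 8.896×10^6 W.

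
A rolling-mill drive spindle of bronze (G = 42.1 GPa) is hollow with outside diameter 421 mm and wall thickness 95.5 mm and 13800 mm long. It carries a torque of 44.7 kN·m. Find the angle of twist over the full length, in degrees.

0.299°

J = π(d_o⁴ − d_i⁴)/32 = π(0.421⁴ − 0.230⁴)/32 = 2.809×10^-3 m⁴.
θ = T·L/(G·J) = 44700 × 13.8 / (42.1×10⁹ × 2.809×10^-3) = 5.216×10^-3 rad.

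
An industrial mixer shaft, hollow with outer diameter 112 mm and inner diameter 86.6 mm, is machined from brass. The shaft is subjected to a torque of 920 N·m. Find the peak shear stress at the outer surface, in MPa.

J = π(d_o⁴ − d_i⁴)/32 = π(0.112⁴ − 0.0866⁴)/32 = 9.926×10^-6 m⁴.
τ_max = T·r/J = 920.0 × 0.0560 / 9.926×10^-6 = 5.190×10^6 Pa.

5.19 MPa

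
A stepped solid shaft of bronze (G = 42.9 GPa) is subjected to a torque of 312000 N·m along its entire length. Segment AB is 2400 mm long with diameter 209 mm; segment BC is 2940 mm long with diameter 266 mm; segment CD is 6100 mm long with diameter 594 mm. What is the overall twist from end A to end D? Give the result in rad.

J_AB = π(0.209)⁴/32 = 1.87×10^-4 m⁴; J_BC = π(0.266)⁴/32 = 4.92×10^-4 m⁴; J_CD = π(0.594)⁴/32 = 0.0122 m⁴.
θ = (T/G)·Σ L_i/J_i = (312000/42.9×10⁹)·(2.40/1.87×10^-4 + 2.94/4.92×10^-4 + 6.10/0.0122) = 0.1403 rad.

0.140 rad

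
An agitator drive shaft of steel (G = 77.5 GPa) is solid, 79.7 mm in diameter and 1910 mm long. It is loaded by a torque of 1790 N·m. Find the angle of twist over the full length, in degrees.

J = πd⁴/32 = π(0.0797)⁴/32 = 3.961×10^-6 m⁴.
θ = T·L/(G·J) = 1790 × 1.91 / (77.5×10⁹ × 3.961×10^-6) = 0.01114 rad.

0.638°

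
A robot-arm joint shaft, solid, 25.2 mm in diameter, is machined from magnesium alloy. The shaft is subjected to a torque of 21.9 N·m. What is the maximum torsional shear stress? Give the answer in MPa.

6.97 MPa

J = πd⁴/32 = π(0.0252)⁴/32 = 3.959×10^-8 m⁴.
τ_max = T·r/J = 21.90 × 0.0126 / 3.959×10^-8 = 6.970×10^6 Pa.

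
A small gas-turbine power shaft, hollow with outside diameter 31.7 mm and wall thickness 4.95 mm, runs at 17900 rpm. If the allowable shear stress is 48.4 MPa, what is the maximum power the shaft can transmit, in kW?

441 kW

J = π(d_o⁴ − d_i⁴)/32 = π(0.0317⁴ − 0.0218⁴)/32 = 7.696×10^-8 m⁴.
T_max = τ_allow·J/r = 4.84×10^7 × 7.696×10^-8 / 0.0158 = 235.0 N·m.
ω = 2π·17900/60 = 1874 rad/s, so P_max = T_max·ω = 4.405×10^5 W.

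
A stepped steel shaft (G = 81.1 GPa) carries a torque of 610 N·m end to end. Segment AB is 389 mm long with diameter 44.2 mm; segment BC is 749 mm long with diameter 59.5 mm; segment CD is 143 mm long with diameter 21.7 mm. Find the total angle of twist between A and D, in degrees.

J_AB = π(0.0442)⁴/32 = 3.75×10^-7 m⁴; J_BC = π(0.0595)⁴/32 = 1.23×10^-6 m⁴; J_CD = π(0.0217)⁴/32 = 2.18×10^-8 m⁴.
θ = (T/G)·Σ L_i/J_i = (610.0/81.1×10⁹)·(0.389/3.75×10^-7 + 0.749/1.23×10^-6 + 0.143/2.18×10^-8) = 0.06180 rad.

3.54°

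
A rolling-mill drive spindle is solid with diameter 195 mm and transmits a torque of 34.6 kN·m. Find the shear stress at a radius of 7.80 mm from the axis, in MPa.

J = πd⁴/32 = π(0.195)⁴/32 = 1.420×10^-4 m⁴.
Shear stress varies linearly with radius: τ = T·r/J = 34600 × 0.00780 / 1.420×10^-4 = 1.901×10^6 Pa.

1.90 MPa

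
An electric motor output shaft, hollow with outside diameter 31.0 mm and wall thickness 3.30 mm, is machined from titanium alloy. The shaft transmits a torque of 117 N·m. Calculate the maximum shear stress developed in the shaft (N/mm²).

32.5 N/mm²

J = π(d_o⁴ − d_i⁴)/32 = π(0.0310⁴ − 0.0244⁴)/32 = 5.587×10^-8 m⁴.
τ_max = T·r/J = 117.0 × 0.0155 / 5.587×10^-8 = 3.246×10^7 Pa.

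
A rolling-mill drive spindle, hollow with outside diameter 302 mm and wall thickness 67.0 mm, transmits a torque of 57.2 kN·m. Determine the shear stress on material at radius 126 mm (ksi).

J = π(d_o⁴ − d_i⁴)/32 = π(0.302⁴ − 0.168⁴)/32 = 7.384×10^-4 m⁴.
Shear stress varies linearly with radius: τ = T·r/J = 57200 × 0.126 / 7.384×10^-4 = 9.760×10^6 Pa.

1.42 ksi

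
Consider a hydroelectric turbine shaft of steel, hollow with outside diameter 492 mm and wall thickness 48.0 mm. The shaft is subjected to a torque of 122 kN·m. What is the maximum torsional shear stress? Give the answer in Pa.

J = π(d_o⁴ − d_i⁴)/32 = π(0.492⁴ − 0.396⁴)/32 = 3.338×10^-3 m⁴.
τ_max = T·r/J = 122000 × 0.246 / 3.338×10^-3 = 8.990×10^6 Pa.

8.99e6 Pa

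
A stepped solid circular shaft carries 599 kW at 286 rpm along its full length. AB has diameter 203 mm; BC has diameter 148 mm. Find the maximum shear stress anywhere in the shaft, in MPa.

31.4 MPa

ω = 2π·286/60 = 29.95 rad/s, so T = P/ω = 599×10³ / 29.95 = 20000 N·m.
Under the same torque, τ_max = 16T/(πd³) is largest where d is smallest — segment BC (d = 148 mm).
τ_max = 16·20000/(π·(0.148)³) = 3.142×10^7 Pa.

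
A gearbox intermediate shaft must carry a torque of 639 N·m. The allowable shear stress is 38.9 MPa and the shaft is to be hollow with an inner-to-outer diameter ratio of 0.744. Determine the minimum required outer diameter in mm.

49.4 mm

For a hollow shaft with d_i/d_o = 0.744: τ_max = 16T/(π d_o³ (1−k⁴)), so d_o = [16T/(π τ_allow (1−k⁴))]^(1/3) = [16·639.0/(π·3.89×10^7·0.6936)]^(1/3) = 0.04941 m.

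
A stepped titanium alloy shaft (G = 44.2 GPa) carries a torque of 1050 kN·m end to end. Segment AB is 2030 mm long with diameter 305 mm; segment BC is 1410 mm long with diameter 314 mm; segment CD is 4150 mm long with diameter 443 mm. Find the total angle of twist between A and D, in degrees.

J_AB = π(0.305)⁴/32 = 8.50×10^-4 m⁴; J_BC = π(0.314)⁴/32 = 9.54×10^-4 m⁴; J_CD = π(0.443)⁴/32 = 3.78×10^-3 m⁴.
θ = (T/G)·Σ L_i/J_i = (1.050e6/44.2×10⁹)·(2.03/8.50×10^-4 + 1.41/9.54×10^-4 + 4.15/3.78×10^-3) = 0.1179 rad.

6.76°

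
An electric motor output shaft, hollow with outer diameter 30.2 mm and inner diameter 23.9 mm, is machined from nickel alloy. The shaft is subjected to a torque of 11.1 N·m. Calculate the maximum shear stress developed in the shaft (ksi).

J = π(d_o⁴ − d_i⁴)/32 = π(0.0302⁴ − 0.0239⁴)/32 = 4.963×10^-8 m⁴.
τ_max = T·r/J = 11.10 × 0.0151 / 4.963×10^-8 = 3.377×10^6 Pa.

0.490 ksi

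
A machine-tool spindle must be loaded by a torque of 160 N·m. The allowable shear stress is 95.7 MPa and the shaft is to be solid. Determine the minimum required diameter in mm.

For a solid shaft τ_max = 16T/(πd³), so d = (16T/(π τ_allow))^(1/3) = (16·160.0/(π·9.57×10^7))^(1/3) = 0.02042 m.

20.4 mm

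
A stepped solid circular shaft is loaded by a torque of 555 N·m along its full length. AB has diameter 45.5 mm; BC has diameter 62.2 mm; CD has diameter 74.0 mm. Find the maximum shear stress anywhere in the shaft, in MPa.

Under the same torque, τ_max = 16T/(πd³) is largest where d is smallest — segment AB (d = 45.5 mm).
τ_max = 16·555.0/(π·(0.0455)³) = 3.001×10^7 Pa.

30.0 MPa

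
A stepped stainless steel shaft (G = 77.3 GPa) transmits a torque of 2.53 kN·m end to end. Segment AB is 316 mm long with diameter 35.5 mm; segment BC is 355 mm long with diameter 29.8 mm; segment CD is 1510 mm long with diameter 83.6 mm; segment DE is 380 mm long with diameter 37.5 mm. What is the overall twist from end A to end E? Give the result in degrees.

J_AB = π(0.0355)⁴/32 = 1.56×10^-7 m⁴; J_BC = π(0.0298)⁴/32 = 7.74×10^-8 m⁴; J_CD = π(0.0836)⁴/32 = 4.80×10^-6 m⁴; J_DE = π(0.0375)⁴/32 = 1.94×10^-7 m⁴.
θ = (T/G)·Σ L_i/J_i = (2530/77.3×10⁹)·(0.316/1.56×10^-7 + 0.355/7.74×10^-8 + 1.51/4.80×10^-6 + 0.380/1.94×10^-7) = 0.2908 rad.

16.7°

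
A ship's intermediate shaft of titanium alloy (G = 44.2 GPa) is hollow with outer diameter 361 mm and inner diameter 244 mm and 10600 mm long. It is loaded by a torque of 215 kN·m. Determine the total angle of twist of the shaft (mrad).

39.1 mrad

J = π(d_o⁴ − d_i⁴)/32 = π(0.361⁴ − 0.244⁴)/32 = 1.319×10^-3 m⁴.
θ = T·L/(G·J) = 215000 × 10.6 / (44.2×10⁹ × 1.319×10^-3) = 0.03908 rad.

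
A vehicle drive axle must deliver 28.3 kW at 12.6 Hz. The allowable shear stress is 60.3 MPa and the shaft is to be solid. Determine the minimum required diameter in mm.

31.1 mm

ω = 2π·12.6 = 79.17 rad/s, so T = P/ω = 28.3×10³ / 79.17 = 357.5 N·m.
For a solid shaft τ_max = 16T/(πd³), so d = (16T/(π τ_allow))^(1/3) = (16·357.5/(π·6.03×10^7))^(1/3) = 0.03114 m.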